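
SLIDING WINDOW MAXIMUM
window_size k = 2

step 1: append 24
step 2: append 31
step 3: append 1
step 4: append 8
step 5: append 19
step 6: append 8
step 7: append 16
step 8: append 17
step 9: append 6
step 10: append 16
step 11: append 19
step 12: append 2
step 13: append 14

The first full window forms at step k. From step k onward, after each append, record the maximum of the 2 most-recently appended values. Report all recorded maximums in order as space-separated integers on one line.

Answer: 31 31 8 19 19 16 17 17 16 19 19 14

Derivation:
step 1: append 24 -> window=[24] (not full yet)
step 2: append 31 -> window=[24, 31] -> max=31
step 3: append 1 -> window=[31, 1] -> max=31
step 4: append 8 -> window=[1, 8] -> max=8
step 5: append 19 -> window=[8, 19] -> max=19
step 6: append 8 -> window=[19, 8] -> max=19
step 7: append 16 -> window=[8, 16] -> max=16
step 8: append 17 -> window=[16, 17] -> max=17
step 9: append 6 -> window=[17, 6] -> max=17
step 10: append 16 -> window=[6, 16] -> max=16
step 11: append 19 -> window=[16, 19] -> max=19
step 12: append 2 -> window=[19, 2] -> max=19
step 13: append 14 -> window=[2, 14] -> max=14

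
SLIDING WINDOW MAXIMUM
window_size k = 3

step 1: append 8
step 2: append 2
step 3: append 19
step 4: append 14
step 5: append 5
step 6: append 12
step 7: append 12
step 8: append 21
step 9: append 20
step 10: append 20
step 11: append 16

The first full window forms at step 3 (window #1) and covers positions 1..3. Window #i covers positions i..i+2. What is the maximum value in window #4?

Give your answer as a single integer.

step 1: append 8 -> window=[8] (not full yet)
step 2: append 2 -> window=[8, 2] (not full yet)
step 3: append 19 -> window=[8, 2, 19] -> max=19
step 4: append 14 -> window=[2, 19, 14] -> max=19
step 5: append 5 -> window=[19, 14, 5] -> max=19
step 6: append 12 -> window=[14, 5, 12] -> max=14
Window #4 max = 14

Answer: 14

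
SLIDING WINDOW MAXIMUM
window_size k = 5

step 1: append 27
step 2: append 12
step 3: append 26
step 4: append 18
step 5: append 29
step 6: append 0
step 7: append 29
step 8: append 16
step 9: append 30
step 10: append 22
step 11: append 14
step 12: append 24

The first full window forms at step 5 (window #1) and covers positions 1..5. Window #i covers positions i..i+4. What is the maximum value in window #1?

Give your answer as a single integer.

Answer: 29

Derivation:
step 1: append 27 -> window=[27] (not full yet)
step 2: append 12 -> window=[27, 12] (not full yet)
step 3: append 26 -> window=[27, 12, 26] (not full yet)
step 4: append 18 -> window=[27, 12, 26, 18] (not full yet)
step 5: append 29 -> window=[27, 12, 26, 18, 29] -> max=29
Window #1 max = 29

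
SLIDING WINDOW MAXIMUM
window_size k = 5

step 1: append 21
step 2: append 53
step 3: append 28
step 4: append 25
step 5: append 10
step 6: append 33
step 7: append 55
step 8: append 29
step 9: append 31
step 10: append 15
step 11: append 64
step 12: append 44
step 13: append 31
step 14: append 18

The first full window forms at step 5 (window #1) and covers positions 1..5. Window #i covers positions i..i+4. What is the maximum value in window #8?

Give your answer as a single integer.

Answer: 64

Derivation:
step 1: append 21 -> window=[21] (not full yet)
step 2: append 53 -> window=[21, 53] (not full yet)
step 3: append 28 -> window=[21, 53, 28] (not full yet)
step 4: append 25 -> window=[21, 53, 28, 25] (not full yet)
step 5: append 10 -> window=[21, 53, 28, 25, 10] -> max=53
step 6: append 33 -> window=[53, 28, 25, 10, 33] -> max=53
step 7: append 55 -> window=[28, 25, 10, 33, 55] -> max=55
step 8: append 29 -> window=[25, 10, 33, 55, 29] -> max=55
step 9: append 31 -> window=[10, 33, 55, 29, 31] -> max=55
step 10: append 15 -> window=[33, 55, 29, 31, 15] -> max=55
step 11: append 64 -> window=[55, 29, 31, 15, 64] -> max=64
step 12: append 44 -> window=[29, 31, 15, 64, 44] -> max=64
Window #8 max = 64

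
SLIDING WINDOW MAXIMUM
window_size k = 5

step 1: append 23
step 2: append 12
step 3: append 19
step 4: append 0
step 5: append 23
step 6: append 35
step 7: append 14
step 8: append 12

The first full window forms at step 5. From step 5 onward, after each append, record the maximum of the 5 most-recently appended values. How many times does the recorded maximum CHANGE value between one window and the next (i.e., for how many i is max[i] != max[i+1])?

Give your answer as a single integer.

step 1: append 23 -> window=[23] (not full yet)
step 2: append 12 -> window=[23, 12] (not full yet)
step 3: append 19 -> window=[23, 12, 19] (not full yet)
step 4: append 0 -> window=[23, 12, 19, 0] (not full yet)
step 5: append 23 -> window=[23, 12, 19, 0, 23] -> max=23
step 6: append 35 -> window=[12, 19, 0, 23, 35] -> max=35
step 7: append 14 -> window=[19, 0, 23, 35, 14] -> max=35
step 8: append 12 -> window=[0, 23, 35, 14, 12] -> max=35
Recorded maximums: 23 35 35 35
Changes between consecutive maximums: 1

Answer: 1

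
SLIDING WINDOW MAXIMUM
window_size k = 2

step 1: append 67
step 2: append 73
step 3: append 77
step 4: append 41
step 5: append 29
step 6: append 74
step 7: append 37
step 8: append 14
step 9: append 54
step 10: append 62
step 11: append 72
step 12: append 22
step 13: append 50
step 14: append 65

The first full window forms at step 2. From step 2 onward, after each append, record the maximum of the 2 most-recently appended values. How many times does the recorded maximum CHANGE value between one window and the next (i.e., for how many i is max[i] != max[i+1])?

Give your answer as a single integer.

Answer: 9

Derivation:
step 1: append 67 -> window=[67] (not full yet)
step 2: append 73 -> window=[67, 73] -> max=73
step 3: append 77 -> window=[73, 77] -> max=77
step 4: append 41 -> window=[77, 41] -> max=77
step 5: append 29 -> window=[41, 29] -> max=41
step 6: append 74 -> window=[29, 74] -> max=74
step 7: append 37 -> window=[74, 37] -> max=74
step 8: append 14 -> window=[37, 14] -> max=37
step 9: append 54 -> window=[14, 54] -> max=54
step 10: append 62 -> window=[54, 62] -> max=62
step 11: append 72 -> window=[62, 72] -> max=72
step 12: append 22 -> window=[72, 22] -> max=72
step 13: append 50 -> window=[22, 50] -> max=50
step 14: append 65 -> window=[50, 65] -> max=65
Recorded maximums: 73 77 77 41 74 74 37 54 62 72 72 50 65
Changes between consecutive maximums: 9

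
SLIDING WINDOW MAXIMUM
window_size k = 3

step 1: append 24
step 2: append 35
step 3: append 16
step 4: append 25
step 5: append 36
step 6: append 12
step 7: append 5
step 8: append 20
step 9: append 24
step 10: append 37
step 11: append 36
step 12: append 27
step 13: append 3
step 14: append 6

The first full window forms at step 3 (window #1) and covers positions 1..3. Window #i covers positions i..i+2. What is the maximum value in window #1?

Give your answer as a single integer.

Answer: 35

Derivation:
step 1: append 24 -> window=[24] (not full yet)
step 2: append 35 -> window=[24, 35] (not full yet)
step 3: append 16 -> window=[24, 35, 16] -> max=35
Window #1 max = 35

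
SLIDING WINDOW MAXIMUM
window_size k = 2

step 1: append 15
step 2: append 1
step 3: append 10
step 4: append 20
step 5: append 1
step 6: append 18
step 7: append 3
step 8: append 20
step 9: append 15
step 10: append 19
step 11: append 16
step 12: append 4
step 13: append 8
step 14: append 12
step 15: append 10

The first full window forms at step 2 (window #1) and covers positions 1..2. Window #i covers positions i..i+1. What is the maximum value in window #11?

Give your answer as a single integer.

Answer: 16

Derivation:
step 1: append 15 -> window=[15] (not full yet)
step 2: append 1 -> window=[15, 1] -> max=15
step 3: append 10 -> window=[1, 10] -> max=10
step 4: append 20 -> window=[10, 20] -> max=20
step 5: append 1 -> window=[20, 1] -> max=20
step 6: append 18 -> window=[1, 18] -> max=18
step 7: append 3 -> window=[18, 3] -> max=18
step 8: append 20 -> window=[3, 20] -> max=20
step 9: append 15 -> window=[20, 15] -> max=20
step 10: append 19 -> window=[15, 19] -> max=19
step 11: append 16 -> window=[19, 16] -> max=19
step 12: append 4 -> window=[16, 4] -> max=16
Window #11 max = 16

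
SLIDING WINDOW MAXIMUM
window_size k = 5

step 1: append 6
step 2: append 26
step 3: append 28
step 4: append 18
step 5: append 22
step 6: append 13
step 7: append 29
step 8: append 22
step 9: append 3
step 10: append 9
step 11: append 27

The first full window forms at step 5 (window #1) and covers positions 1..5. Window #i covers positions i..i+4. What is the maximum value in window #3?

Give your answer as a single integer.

Answer: 29

Derivation:
step 1: append 6 -> window=[6] (not full yet)
step 2: append 26 -> window=[6, 26] (not full yet)
step 3: append 28 -> window=[6, 26, 28] (not full yet)
step 4: append 18 -> window=[6, 26, 28, 18] (not full yet)
step 5: append 22 -> window=[6, 26, 28, 18, 22] -> max=28
step 6: append 13 -> window=[26, 28, 18, 22, 13] -> max=28
step 7: append 29 -> window=[28, 18, 22, 13, 29] -> max=29
Window #3 max = 29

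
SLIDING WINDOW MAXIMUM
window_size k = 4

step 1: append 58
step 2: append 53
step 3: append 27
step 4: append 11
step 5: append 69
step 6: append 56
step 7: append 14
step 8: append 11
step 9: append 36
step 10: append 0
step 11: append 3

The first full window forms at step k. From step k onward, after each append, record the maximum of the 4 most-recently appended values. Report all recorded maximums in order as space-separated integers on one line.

Answer: 58 69 69 69 69 56 36 36

Derivation:
step 1: append 58 -> window=[58] (not full yet)
step 2: append 53 -> window=[58, 53] (not full yet)
step 3: append 27 -> window=[58, 53, 27] (not full yet)
step 4: append 11 -> window=[58, 53, 27, 11] -> max=58
step 5: append 69 -> window=[53, 27, 11, 69] -> max=69
step 6: append 56 -> window=[27, 11, 69, 56] -> max=69
step 7: append 14 -> window=[11, 69, 56, 14] -> max=69
step 8: append 11 -> window=[69, 56, 14, 11] -> max=69
step 9: append 36 -> window=[56, 14, 11, 36] -> max=56
step 10: append 0 -> window=[14, 11, 36, 0] -> max=36
step 11: append 3 -> window=[11, 36, 0, 3] -> max=36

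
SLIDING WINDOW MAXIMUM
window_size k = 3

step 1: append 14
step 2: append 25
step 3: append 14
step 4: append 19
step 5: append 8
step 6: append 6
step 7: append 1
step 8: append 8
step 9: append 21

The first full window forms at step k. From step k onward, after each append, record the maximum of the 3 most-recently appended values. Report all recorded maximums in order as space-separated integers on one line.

step 1: append 14 -> window=[14] (not full yet)
step 2: append 25 -> window=[14, 25] (not full yet)
step 3: append 14 -> window=[14, 25, 14] -> max=25
step 4: append 19 -> window=[25, 14, 19] -> max=25
step 5: append 8 -> window=[14, 19, 8] -> max=19
step 6: append 6 -> window=[19, 8, 6] -> max=19
step 7: append 1 -> window=[8, 6, 1] -> max=8
step 8: append 8 -> window=[6, 1, 8] -> max=8
step 9: append 21 -> window=[1, 8, 21] -> max=21

Answer: 25 25 19 19 8 8 21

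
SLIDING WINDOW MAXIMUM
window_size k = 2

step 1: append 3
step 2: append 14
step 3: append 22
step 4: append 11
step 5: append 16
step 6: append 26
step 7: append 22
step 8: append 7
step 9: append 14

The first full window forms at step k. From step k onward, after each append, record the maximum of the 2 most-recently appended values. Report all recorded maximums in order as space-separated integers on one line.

step 1: append 3 -> window=[3] (not full yet)
step 2: append 14 -> window=[3, 14] -> max=14
step 3: append 22 -> window=[14, 22] -> max=22
step 4: append 11 -> window=[22, 11] -> max=22
step 5: append 16 -> window=[11, 16] -> max=16
step 6: append 26 -> window=[16, 26] -> max=26
step 7: append 22 -> window=[26, 22] -> max=26
step 8: append 7 -> window=[22, 7] -> max=22
step 9: append 14 -> window=[7, 14] -> max=14

Answer: 14 22 22 16 26 26 22 14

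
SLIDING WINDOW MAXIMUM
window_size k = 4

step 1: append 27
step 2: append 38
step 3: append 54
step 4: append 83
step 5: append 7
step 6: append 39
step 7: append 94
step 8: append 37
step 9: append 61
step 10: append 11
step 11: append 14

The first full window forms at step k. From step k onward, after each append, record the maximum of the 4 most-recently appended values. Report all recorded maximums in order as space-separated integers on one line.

step 1: append 27 -> window=[27] (not full yet)
step 2: append 38 -> window=[27, 38] (not full yet)
step 3: append 54 -> window=[27, 38, 54] (not full yet)
step 4: append 83 -> window=[27, 38, 54, 83] -> max=83
step 5: append 7 -> window=[38, 54, 83, 7] -> max=83
step 6: append 39 -> window=[54, 83, 7, 39] -> max=83
step 7: append 94 -> window=[83, 7, 39, 94] -> max=94
step 8: append 37 -> window=[7, 39, 94, 37] -> max=94
step 9: append 61 -> window=[39, 94, 37, 61] -> max=94
step 10: append 11 -> window=[94, 37, 61, 11] -> max=94
step 11: append 14 -> window=[37, 61, 11, 14] -> max=61

Answer: 83 83 83 94 94 94 94 61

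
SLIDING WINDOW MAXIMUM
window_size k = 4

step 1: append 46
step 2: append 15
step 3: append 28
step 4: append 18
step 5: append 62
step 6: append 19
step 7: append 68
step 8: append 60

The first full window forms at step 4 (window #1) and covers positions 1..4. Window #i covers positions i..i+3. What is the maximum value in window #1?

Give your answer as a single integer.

Answer: 46

Derivation:
step 1: append 46 -> window=[46] (not full yet)
step 2: append 15 -> window=[46, 15] (not full yet)
step 3: append 28 -> window=[46, 15, 28] (not full yet)
step 4: append 18 -> window=[46, 15, 28, 18] -> max=46
Window #1 max = 46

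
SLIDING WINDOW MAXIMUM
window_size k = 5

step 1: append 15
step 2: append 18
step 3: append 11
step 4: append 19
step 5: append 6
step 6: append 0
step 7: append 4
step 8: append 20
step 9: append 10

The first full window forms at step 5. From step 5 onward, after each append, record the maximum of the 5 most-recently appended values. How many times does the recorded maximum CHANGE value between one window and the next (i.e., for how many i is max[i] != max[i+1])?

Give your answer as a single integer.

Answer: 1

Derivation:
step 1: append 15 -> window=[15] (not full yet)
step 2: append 18 -> window=[15, 18] (not full yet)
step 3: append 11 -> window=[15, 18, 11] (not full yet)
step 4: append 19 -> window=[15, 18, 11, 19] (not full yet)
step 5: append 6 -> window=[15, 18, 11, 19, 6] -> max=19
step 6: append 0 -> window=[18, 11, 19, 6, 0] -> max=19
step 7: append 4 -> window=[11, 19, 6, 0, 4] -> max=19
step 8: append 20 -> window=[19, 6, 0, 4, 20] -> max=20
step 9: append 10 -> window=[6, 0, 4, 20, 10] -> max=20
Recorded maximums: 19 19 19 20 20
Changes between consecutive maximums: 1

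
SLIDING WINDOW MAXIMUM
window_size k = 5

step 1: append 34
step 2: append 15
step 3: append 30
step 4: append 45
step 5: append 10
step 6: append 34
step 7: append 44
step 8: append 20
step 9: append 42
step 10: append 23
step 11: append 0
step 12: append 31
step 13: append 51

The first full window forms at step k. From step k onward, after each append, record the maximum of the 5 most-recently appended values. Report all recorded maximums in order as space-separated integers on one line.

step 1: append 34 -> window=[34] (not full yet)
step 2: append 15 -> window=[34, 15] (not full yet)
step 3: append 30 -> window=[34, 15, 30] (not full yet)
step 4: append 45 -> window=[34, 15, 30, 45] (not full yet)
step 5: append 10 -> window=[34, 15, 30, 45, 10] -> max=45
step 6: append 34 -> window=[15, 30, 45, 10, 34] -> max=45
step 7: append 44 -> window=[30, 45, 10, 34, 44] -> max=45
step 8: append 20 -> window=[45, 10, 34, 44, 20] -> max=45
step 9: append 42 -> window=[10, 34, 44, 20, 42] -> max=44
step 10: append 23 -> window=[34, 44, 20, 42, 23] -> max=44
step 11: append 0 -> window=[44, 20, 42, 23, 0] -> max=44
step 12: append 31 -> window=[20, 42, 23, 0, 31] -> max=42
step 13: append 51 -> window=[42, 23, 0, 31, 51] -> max=51

Answer: 45 45 45 45 44 44 44 42 51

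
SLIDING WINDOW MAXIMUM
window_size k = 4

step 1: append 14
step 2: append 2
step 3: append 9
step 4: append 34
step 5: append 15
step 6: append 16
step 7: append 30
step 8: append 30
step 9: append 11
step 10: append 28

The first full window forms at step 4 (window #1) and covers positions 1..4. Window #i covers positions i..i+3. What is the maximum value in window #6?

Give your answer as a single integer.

step 1: append 14 -> window=[14] (not full yet)
step 2: append 2 -> window=[14, 2] (not full yet)
step 3: append 9 -> window=[14, 2, 9] (not full yet)
step 4: append 34 -> window=[14, 2, 9, 34] -> max=34
step 5: append 15 -> window=[2, 9, 34, 15] -> max=34
step 6: append 16 -> window=[9, 34, 15, 16] -> max=34
step 7: append 30 -> window=[34, 15, 16, 30] -> max=34
step 8: append 30 -> window=[15, 16, 30, 30] -> max=30
step 9: append 11 -> window=[16, 30, 30, 11] -> max=30
Window #6 max = 30

Answer: 30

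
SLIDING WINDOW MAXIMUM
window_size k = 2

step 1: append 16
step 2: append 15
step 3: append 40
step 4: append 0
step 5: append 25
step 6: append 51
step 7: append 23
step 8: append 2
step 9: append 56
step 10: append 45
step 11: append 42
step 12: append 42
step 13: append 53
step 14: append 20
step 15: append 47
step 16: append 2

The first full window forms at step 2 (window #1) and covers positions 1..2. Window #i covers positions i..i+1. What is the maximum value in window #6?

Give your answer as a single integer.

step 1: append 16 -> window=[16] (not full yet)
step 2: append 15 -> window=[16, 15] -> max=16
step 3: append 40 -> window=[15, 40] -> max=40
step 4: append 0 -> window=[40, 0] -> max=40
step 5: append 25 -> window=[0, 25] -> max=25
step 6: append 51 -> window=[25, 51] -> max=51
step 7: append 23 -> window=[51, 23] -> max=51
Window #6 max = 51

Answer: 51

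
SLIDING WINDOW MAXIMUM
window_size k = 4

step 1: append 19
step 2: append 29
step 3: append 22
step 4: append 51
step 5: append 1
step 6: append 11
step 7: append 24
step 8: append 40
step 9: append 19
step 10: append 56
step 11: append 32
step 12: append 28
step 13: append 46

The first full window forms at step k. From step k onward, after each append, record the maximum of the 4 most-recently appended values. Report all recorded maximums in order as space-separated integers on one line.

step 1: append 19 -> window=[19] (not full yet)
step 2: append 29 -> window=[19, 29] (not full yet)
step 3: append 22 -> window=[19, 29, 22] (not full yet)
step 4: append 51 -> window=[19, 29, 22, 51] -> max=51
step 5: append 1 -> window=[29, 22, 51, 1] -> max=51
step 6: append 11 -> window=[22, 51, 1, 11] -> max=51
step 7: append 24 -> window=[51, 1, 11, 24] -> max=51
step 8: append 40 -> window=[1, 11, 24, 40] -> max=40
step 9: append 19 -> window=[11, 24, 40, 19] -> max=40
step 10: append 56 -> window=[24, 40, 19, 56] -> max=56
step 11: append 32 -> window=[40, 19, 56, 32] -> max=56
step 12: append 28 -> window=[19, 56, 32, 28] -> max=56
step 13: append 46 -> window=[56, 32, 28, 46] -> max=56

Answer: 51 51 51 51 40 40 56 56 56 56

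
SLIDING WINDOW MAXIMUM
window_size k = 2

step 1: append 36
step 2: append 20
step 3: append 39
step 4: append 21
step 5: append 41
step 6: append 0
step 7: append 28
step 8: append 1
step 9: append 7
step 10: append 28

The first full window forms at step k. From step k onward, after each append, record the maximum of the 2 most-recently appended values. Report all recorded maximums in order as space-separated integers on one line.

Answer: 36 39 39 41 41 28 28 7 28

Derivation:
step 1: append 36 -> window=[36] (not full yet)
step 2: append 20 -> window=[36, 20] -> max=36
step 3: append 39 -> window=[20, 39] -> max=39
step 4: append 21 -> window=[39, 21] -> max=39
step 5: append 41 -> window=[21, 41] -> max=41
step 6: append 0 -> window=[41, 0] -> max=41
step 7: append 28 -> window=[0, 28] -> max=28
step 8: append 1 -> window=[28, 1] -> max=28
step 9: append 7 -> window=[1, 7] -> max=7
step 10: append 28 -> window=[7, 28] -> max=28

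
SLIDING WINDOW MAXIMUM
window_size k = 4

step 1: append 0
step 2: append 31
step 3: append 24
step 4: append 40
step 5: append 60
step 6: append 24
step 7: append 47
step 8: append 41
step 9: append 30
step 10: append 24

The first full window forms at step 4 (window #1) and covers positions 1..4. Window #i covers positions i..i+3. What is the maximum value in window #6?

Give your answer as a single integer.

Answer: 47

Derivation:
step 1: append 0 -> window=[0] (not full yet)
step 2: append 31 -> window=[0, 31] (not full yet)
step 3: append 24 -> window=[0, 31, 24] (not full yet)
step 4: append 40 -> window=[0, 31, 24, 40] -> max=40
step 5: append 60 -> window=[31, 24, 40, 60] -> max=60
step 6: append 24 -> window=[24, 40, 60, 24] -> max=60
step 7: append 47 -> window=[40, 60, 24, 47] -> max=60
step 8: append 41 -> window=[60, 24, 47, 41] -> max=60
step 9: append 30 -> window=[24, 47, 41, 30] -> max=47
Window #6 max = 47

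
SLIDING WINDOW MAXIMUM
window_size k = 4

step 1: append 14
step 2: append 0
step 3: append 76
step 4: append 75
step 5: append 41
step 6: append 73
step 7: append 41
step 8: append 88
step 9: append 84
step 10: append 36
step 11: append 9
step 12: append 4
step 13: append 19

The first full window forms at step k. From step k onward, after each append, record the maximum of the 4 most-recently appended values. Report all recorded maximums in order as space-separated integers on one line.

Answer: 76 76 76 75 88 88 88 88 84 36

Derivation:
step 1: append 14 -> window=[14] (not full yet)
step 2: append 0 -> window=[14, 0] (not full yet)
step 3: append 76 -> window=[14, 0, 76] (not full yet)
step 4: append 75 -> window=[14, 0, 76, 75] -> max=76
step 5: append 41 -> window=[0, 76, 75, 41] -> max=76
step 6: append 73 -> window=[76, 75, 41, 73] -> max=76
step 7: append 41 -> window=[75, 41, 73, 41] -> max=75
step 8: append 88 -> window=[41, 73, 41, 88] -> max=88
step 9: append 84 -> window=[73, 41, 88, 84] -> max=88
step 10: append 36 -> window=[41, 88, 84, 36] -> max=88
step 11: append 9 -> window=[88, 84, 36, 9] -> max=88
step 12: append 4 -> window=[84, 36, 9, 4] -> max=84
step 13: append 19 -> window=[36, 9, 4, 19] -> max=36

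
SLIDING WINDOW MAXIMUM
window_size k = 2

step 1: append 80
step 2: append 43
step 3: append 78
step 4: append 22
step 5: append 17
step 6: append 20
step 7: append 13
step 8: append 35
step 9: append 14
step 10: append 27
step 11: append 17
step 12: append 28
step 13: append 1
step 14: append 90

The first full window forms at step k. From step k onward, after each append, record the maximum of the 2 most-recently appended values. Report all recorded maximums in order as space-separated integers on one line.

step 1: append 80 -> window=[80] (not full yet)
step 2: append 43 -> window=[80, 43] -> max=80
step 3: append 78 -> window=[43, 78] -> max=78
step 4: append 22 -> window=[78, 22] -> max=78
step 5: append 17 -> window=[22, 17] -> max=22
step 6: append 20 -> window=[17, 20] -> max=20
step 7: append 13 -> window=[20, 13] -> max=20
step 8: append 35 -> window=[13, 35] -> max=35
step 9: append 14 -> window=[35, 14] -> max=35
step 10: append 27 -> window=[14, 27] -> max=27
step 11: append 17 -> window=[27, 17] -> max=27
step 12: append 28 -> window=[17, 28] -> max=28
step 13: append 1 -> window=[28, 1] -> max=28
step 14: append 90 -> window=[1, 90] -> max=90

Answer: 80 78 78 22 20 20 35 35 27 27 28 28 90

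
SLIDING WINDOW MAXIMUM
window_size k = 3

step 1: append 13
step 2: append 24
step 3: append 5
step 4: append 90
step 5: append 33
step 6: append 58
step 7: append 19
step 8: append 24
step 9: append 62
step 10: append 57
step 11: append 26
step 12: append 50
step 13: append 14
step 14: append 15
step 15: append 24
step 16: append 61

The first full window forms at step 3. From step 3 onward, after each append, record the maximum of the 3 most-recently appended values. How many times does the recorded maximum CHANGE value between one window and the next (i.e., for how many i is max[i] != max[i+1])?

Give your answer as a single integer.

step 1: append 13 -> window=[13] (not full yet)
step 2: append 24 -> window=[13, 24] (not full yet)
step 3: append 5 -> window=[13, 24, 5] -> max=24
step 4: append 90 -> window=[24, 5, 90] -> max=90
step 5: append 33 -> window=[5, 90, 33] -> max=90
step 6: append 58 -> window=[90, 33, 58] -> max=90
step 7: append 19 -> window=[33, 58, 19] -> max=58
step 8: append 24 -> window=[58, 19, 24] -> max=58
step 9: append 62 -> window=[19, 24, 62] -> max=62
step 10: append 57 -> window=[24, 62, 57] -> max=62
step 11: append 26 -> window=[62, 57, 26] -> max=62
step 12: append 50 -> window=[57, 26, 50] -> max=57
step 13: append 14 -> window=[26, 50, 14] -> max=50
step 14: append 15 -> window=[50, 14, 15] -> max=50
step 15: append 24 -> window=[14, 15, 24] -> max=24
step 16: append 61 -> window=[15, 24, 61] -> max=61
Recorded maximums: 24 90 90 90 58 58 62 62 62 57 50 50 24 61
Changes between consecutive maximums: 7

Answer: 7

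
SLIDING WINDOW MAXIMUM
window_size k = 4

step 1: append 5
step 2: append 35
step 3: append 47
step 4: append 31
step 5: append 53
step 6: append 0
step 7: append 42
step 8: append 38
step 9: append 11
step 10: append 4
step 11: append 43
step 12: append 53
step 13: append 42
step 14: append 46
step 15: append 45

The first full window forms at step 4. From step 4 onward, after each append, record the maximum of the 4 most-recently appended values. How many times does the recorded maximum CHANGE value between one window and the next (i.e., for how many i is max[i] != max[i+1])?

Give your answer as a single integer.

step 1: append 5 -> window=[5] (not full yet)
step 2: append 35 -> window=[5, 35] (not full yet)
step 3: append 47 -> window=[5, 35, 47] (not full yet)
step 4: append 31 -> window=[5, 35, 47, 31] -> max=47
step 5: append 53 -> window=[35, 47, 31, 53] -> max=53
step 6: append 0 -> window=[47, 31, 53, 0] -> max=53
step 7: append 42 -> window=[31, 53, 0, 42] -> max=53
step 8: append 38 -> window=[53, 0, 42, 38] -> max=53
step 9: append 11 -> window=[0, 42, 38, 11] -> max=42
step 10: append 4 -> window=[42, 38, 11, 4] -> max=42
step 11: append 43 -> window=[38, 11, 4, 43] -> max=43
step 12: append 53 -> window=[11, 4, 43, 53] -> max=53
step 13: append 42 -> window=[4, 43, 53, 42] -> max=53
step 14: append 46 -> window=[43, 53, 42, 46] -> max=53
step 15: append 45 -> window=[53, 42, 46, 45] -> max=53
Recorded maximums: 47 53 53 53 53 42 42 43 53 53 53 53
Changes between consecutive maximums: 4

Answer: 4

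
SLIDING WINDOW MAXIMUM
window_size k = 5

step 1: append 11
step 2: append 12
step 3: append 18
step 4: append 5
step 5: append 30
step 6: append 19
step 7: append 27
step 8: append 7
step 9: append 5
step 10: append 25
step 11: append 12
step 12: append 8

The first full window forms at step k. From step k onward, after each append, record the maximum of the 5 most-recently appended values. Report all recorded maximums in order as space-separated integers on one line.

Answer: 30 30 30 30 30 27 27 25

Derivation:
step 1: append 11 -> window=[11] (not full yet)
step 2: append 12 -> window=[11, 12] (not full yet)
step 3: append 18 -> window=[11, 12, 18] (not full yet)
step 4: append 5 -> window=[11, 12, 18, 5] (not full yet)
step 5: append 30 -> window=[11, 12, 18, 5, 30] -> max=30
step 6: append 19 -> window=[12, 18, 5, 30, 19] -> max=30
step 7: append 27 -> window=[18, 5, 30, 19, 27] -> max=30
step 8: append 7 -> window=[5, 30, 19, 27, 7] -> max=30
step 9: append 5 -> window=[30, 19, 27, 7, 5] -> max=30
step 10: append 25 -> window=[19, 27, 7, 5, 25] -> max=27
step 11: append 12 -> window=[27, 7, 5, 25, 12] -> max=27
step 12: append 8 -> window=[7, 5, 25, 12, 8] -> max=25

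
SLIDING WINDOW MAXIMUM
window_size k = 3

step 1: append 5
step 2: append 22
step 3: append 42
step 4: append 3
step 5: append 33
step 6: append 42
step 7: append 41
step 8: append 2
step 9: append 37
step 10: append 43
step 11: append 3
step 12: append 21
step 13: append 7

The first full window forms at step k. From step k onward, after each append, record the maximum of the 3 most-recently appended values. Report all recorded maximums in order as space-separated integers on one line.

step 1: append 5 -> window=[5] (not full yet)
step 2: append 22 -> window=[5, 22] (not full yet)
step 3: append 42 -> window=[5, 22, 42] -> max=42
step 4: append 3 -> window=[22, 42, 3] -> max=42
step 5: append 33 -> window=[42, 3, 33] -> max=42
step 6: append 42 -> window=[3, 33, 42] -> max=42
step 7: append 41 -> window=[33, 42, 41] -> max=42
step 8: append 2 -> window=[42, 41, 2] -> max=42
step 9: append 37 -> window=[41, 2, 37] -> max=41
step 10: append 43 -> window=[2, 37, 43] -> max=43
step 11: append 3 -> window=[37, 43, 3] -> max=43
step 12: append 21 -> window=[43, 3, 21] -> max=43
step 13: append 7 -> window=[3, 21, 7] -> max=21

Answer: 42 42 42 42 42 42 41 43 43 43 21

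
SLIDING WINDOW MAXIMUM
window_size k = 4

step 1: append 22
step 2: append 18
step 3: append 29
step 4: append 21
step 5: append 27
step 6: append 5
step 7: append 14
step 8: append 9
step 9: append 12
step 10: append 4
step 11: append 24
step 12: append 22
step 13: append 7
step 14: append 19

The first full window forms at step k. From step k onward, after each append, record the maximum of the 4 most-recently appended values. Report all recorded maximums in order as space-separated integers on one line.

step 1: append 22 -> window=[22] (not full yet)
step 2: append 18 -> window=[22, 18] (not full yet)
step 3: append 29 -> window=[22, 18, 29] (not full yet)
step 4: append 21 -> window=[22, 18, 29, 21] -> max=29
step 5: append 27 -> window=[18, 29, 21, 27] -> max=29
step 6: append 5 -> window=[29, 21, 27, 5] -> max=29
step 7: append 14 -> window=[21, 27, 5, 14] -> max=27
step 8: append 9 -> window=[27, 5, 14, 9] -> max=27
step 9: append 12 -> window=[5, 14, 9, 12] -> max=14
step 10: append 4 -> window=[14, 9, 12, 4] -> max=14
step 11: append 24 -> window=[9, 12, 4, 24] -> max=24
step 12: append 22 -> window=[12, 4, 24, 22] -> max=24
step 13: append 7 -> window=[4, 24, 22, 7] -> max=24
step 14: append 19 -> window=[24, 22, 7, 19] -> max=24

Answer: 29 29 29 27 27 14 14 24 24 24 24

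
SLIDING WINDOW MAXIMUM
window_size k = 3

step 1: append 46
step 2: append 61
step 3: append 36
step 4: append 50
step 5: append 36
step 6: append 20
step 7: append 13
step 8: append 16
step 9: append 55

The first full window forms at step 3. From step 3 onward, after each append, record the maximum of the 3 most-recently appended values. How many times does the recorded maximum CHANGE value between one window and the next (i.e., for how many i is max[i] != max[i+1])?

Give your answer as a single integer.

Answer: 4

Derivation:
step 1: append 46 -> window=[46] (not full yet)
step 2: append 61 -> window=[46, 61] (not full yet)
step 3: append 36 -> window=[46, 61, 36] -> max=61
step 4: append 50 -> window=[61, 36, 50] -> max=61
step 5: append 36 -> window=[36, 50, 36] -> max=50
step 6: append 20 -> window=[50, 36, 20] -> max=50
step 7: append 13 -> window=[36, 20, 13] -> max=36
step 8: append 16 -> window=[20, 13, 16] -> max=20
step 9: append 55 -> window=[13, 16, 55] -> max=55
Recorded maximums: 61 61 50 50 36 20 55
Changes between consecutive maximums: 4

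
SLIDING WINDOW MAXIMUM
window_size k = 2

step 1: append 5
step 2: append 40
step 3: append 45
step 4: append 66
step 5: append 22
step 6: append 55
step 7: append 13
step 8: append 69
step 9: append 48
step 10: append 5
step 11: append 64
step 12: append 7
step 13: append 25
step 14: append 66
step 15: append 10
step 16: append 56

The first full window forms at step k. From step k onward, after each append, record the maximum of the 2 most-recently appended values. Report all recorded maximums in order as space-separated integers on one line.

Answer: 40 45 66 66 55 55 69 69 48 64 64 25 66 66 56

Derivation:
step 1: append 5 -> window=[5] (not full yet)
step 2: append 40 -> window=[5, 40] -> max=40
step 3: append 45 -> window=[40, 45] -> max=45
step 4: append 66 -> window=[45, 66] -> max=66
step 5: append 22 -> window=[66, 22] -> max=66
step 6: append 55 -> window=[22, 55] -> max=55
step 7: append 13 -> window=[55, 13] -> max=55
step 8: append 69 -> window=[13, 69] -> max=69
step 9: append 48 -> window=[69, 48] -> max=69
step 10: append 5 -> window=[48, 5] -> max=48
step 11: append 64 -> window=[5, 64] -> max=64
step 12: append 7 -> window=[64, 7] -> max=64
step 13: append 25 -> window=[7, 25] -> max=25
step 14: append 66 -> window=[25, 66] -> max=66
step 15: append 10 -> window=[66, 10] -> max=66
step 16: append 56 -> window=[10, 56] -> max=56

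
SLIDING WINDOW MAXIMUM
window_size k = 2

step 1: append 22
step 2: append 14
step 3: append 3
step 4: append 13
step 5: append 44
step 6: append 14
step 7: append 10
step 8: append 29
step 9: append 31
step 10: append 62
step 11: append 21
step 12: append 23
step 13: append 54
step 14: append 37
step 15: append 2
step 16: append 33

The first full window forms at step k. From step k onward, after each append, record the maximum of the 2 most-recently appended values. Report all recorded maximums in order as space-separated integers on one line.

step 1: append 22 -> window=[22] (not full yet)
step 2: append 14 -> window=[22, 14] -> max=22
step 3: append 3 -> window=[14, 3] -> max=14
step 4: append 13 -> window=[3, 13] -> max=13
step 5: append 44 -> window=[13, 44] -> max=44
step 6: append 14 -> window=[44, 14] -> max=44
step 7: append 10 -> window=[14, 10] -> max=14
step 8: append 29 -> window=[10, 29] -> max=29
step 9: append 31 -> window=[29, 31] -> max=31
step 10: append 62 -> window=[31, 62] -> max=62
step 11: append 21 -> window=[62, 21] -> max=62
step 12: append 23 -> window=[21, 23] -> max=23
step 13: append 54 -> window=[23, 54] -> max=54
step 14: append 37 -> window=[54, 37] -> max=54
step 15: append 2 -> window=[37, 2] -> max=37
step 16: append 33 -> window=[2, 33] -> max=33

Answer: 22 14 13 44 44 14 29 31 62 62 23 54 54 37 33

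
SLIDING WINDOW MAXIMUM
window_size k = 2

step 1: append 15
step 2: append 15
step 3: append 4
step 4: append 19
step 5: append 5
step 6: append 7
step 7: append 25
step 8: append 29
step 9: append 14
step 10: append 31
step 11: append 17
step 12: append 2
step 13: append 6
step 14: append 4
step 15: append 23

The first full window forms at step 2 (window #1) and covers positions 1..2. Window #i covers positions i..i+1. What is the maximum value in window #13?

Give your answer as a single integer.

Answer: 6

Derivation:
step 1: append 15 -> window=[15] (not full yet)
step 2: append 15 -> window=[15, 15] -> max=15
step 3: append 4 -> window=[15, 4] -> max=15
step 4: append 19 -> window=[4, 19] -> max=19
step 5: append 5 -> window=[19, 5] -> max=19
step 6: append 7 -> window=[5, 7] -> max=7
step 7: append 25 -> window=[7, 25] -> max=25
step 8: append 29 -> window=[25, 29] -> max=29
step 9: append 14 -> window=[29, 14] -> max=29
step 10: append 31 -> window=[14, 31] -> max=31
step 11: append 17 -> window=[31, 17] -> max=31
step 12: append 2 -> window=[17, 2] -> max=17
step 13: append 6 -> window=[2, 6] -> max=6
step 14: append 4 -> window=[6, 4] -> max=6
Window #13 max = 6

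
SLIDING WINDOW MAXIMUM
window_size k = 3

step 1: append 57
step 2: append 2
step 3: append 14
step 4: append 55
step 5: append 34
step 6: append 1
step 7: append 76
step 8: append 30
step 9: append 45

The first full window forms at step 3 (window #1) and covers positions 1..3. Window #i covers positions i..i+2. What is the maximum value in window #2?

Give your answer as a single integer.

step 1: append 57 -> window=[57] (not full yet)
step 2: append 2 -> window=[57, 2] (not full yet)
step 3: append 14 -> window=[57, 2, 14] -> max=57
step 4: append 55 -> window=[2, 14, 55] -> max=55
Window #2 max = 55

Answer: 55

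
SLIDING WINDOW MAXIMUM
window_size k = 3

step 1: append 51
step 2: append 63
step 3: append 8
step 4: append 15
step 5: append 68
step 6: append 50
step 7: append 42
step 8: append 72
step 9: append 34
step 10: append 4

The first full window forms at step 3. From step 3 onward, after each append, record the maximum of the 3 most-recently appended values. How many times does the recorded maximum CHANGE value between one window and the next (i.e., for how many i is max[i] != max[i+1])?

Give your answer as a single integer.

step 1: append 51 -> window=[51] (not full yet)
step 2: append 63 -> window=[51, 63] (not full yet)
step 3: append 8 -> window=[51, 63, 8] -> max=63
step 4: append 15 -> window=[63, 8, 15] -> max=63
step 5: append 68 -> window=[8, 15, 68] -> max=68
step 6: append 50 -> window=[15, 68, 50] -> max=68
step 7: append 42 -> window=[68, 50, 42] -> max=68
step 8: append 72 -> window=[50, 42, 72] -> max=72
step 9: append 34 -> window=[42, 72, 34] -> max=72
step 10: append 4 -> window=[72, 34, 4] -> max=72
Recorded maximums: 63 63 68 68 68 72 72 72
Changes between consecutive maximums: 2

Answer: 2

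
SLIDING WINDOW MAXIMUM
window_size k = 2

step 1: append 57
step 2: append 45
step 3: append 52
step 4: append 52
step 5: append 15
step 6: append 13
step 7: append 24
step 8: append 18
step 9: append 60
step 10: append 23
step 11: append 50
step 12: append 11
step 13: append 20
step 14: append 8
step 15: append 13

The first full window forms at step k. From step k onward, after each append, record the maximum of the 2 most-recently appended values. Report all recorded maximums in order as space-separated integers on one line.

step 1: append 57 -> window=[57] (not full yet)
step 2: append 45 -> window=[57, 45] -> max=57
step 3: append 52 -> window=[45, 52] -> max=52
step 4: append 52 -> window=[52, 52] -> max=52
step 5: append 15 -> window=[52, 15] -> max=52
step 6: append 13 -> window=[15, 13] -> max=15
step 7: append 24 -> window=[13, 24] -> max=24
step 8: append 18 -> window=[24, 18] -> max=24
step 9: append 60 -> window=[18, 60] -> max=60
step 10: append 23 -> window=[60, 23] -> max=60
step 11: append 50 -> window=[23, 50] -> max=50
step 12: append 11 -> window=[50, 11] -> max=50
step 13: append 20 -> window=[11, 20] -> max=20
step 14: append 8 -> window=[20, 8] -> max=20
step 15: append 13 -> window=[8, 13] -> max=13

Answer: 57 52 52 52 15 24 24 60 60 50 50 20 20 13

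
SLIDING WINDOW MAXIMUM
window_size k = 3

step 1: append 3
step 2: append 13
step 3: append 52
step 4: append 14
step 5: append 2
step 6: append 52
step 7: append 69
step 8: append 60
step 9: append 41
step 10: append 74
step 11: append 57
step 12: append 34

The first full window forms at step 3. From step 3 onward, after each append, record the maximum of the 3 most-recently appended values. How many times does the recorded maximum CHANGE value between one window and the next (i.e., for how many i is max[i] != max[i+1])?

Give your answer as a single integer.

Answer: 2

Derivation:
step 1: append 3 -> window=[3] (not full yet)
step 2: append 13 -> window=[3, 13] (not full yet)
step 3: append 52 -> window=[3, 13, 52] -> max=52
step 4: append 14 -> window=[13, 52, 14] -> max=52
step 5: append 2 -> window=[52, 14, 2] -> max=52
step 6: append 52 -> window=[14, 2, 52] -> max=52
step 7: append 69 -> window=[2, 52, 69] -> max=69
step 8: append 60 -> window=[52, 69, 60] -> max=69
step 9: append 41 -> window=[69, 60, 41] -> max=69
step 10: append 74 -> window=[60, 41, 74] -> max=74
step 11: append 57 -> window=[41, 74, 57] -> max=74
step 12: append 34 -> window=[74, 57, 34] -> max=74
Recorded maximums: 52 52 52 52 69 69 69 74 74 74
Changes between consecutive maximums: 2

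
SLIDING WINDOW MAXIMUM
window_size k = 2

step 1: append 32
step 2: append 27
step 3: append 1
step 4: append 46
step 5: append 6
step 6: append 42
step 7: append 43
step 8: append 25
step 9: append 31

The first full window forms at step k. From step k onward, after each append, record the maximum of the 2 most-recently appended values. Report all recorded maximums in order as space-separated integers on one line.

Answer: 32 27 46 46 42 43 43 31

Derivation:
step 1: append 32 -> window=[32] (not full yet)
step 2: append 27 -> window=[32, 27] -> max=32
step 3: append 1 -> window=[27, 1] -> max=27
step 4: append 46 -> window=[1, 46] -> max=46
step 5: append 6 -> window=[46, 6] -> max=46
step 6: append 42 -> window=[6, 42] -> max=42
step 7: append 43 -> window=[42, 43] -> max=43
step 8: append 25 -> window=[43, 25] -> max=43
step 9: append 31 -> window=[25, 31] -> max=31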